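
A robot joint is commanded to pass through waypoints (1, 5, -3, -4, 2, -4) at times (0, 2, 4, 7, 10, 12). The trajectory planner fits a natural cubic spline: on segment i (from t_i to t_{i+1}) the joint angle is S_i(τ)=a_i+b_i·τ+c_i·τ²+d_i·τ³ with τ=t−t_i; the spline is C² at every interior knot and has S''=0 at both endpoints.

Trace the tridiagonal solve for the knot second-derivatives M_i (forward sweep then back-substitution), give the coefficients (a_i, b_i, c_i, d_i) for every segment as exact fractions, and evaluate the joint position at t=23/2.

  seg 0: a=1 b=7210/1929 c=0 d=-838/1929
  seg 1: a=5 b=-2846/1929 c=-1676/643 d=2593/3858
  seg 2: a=-3 b=-7400/1929 c=917/643 d=-1496/17361
  seg 3: a=-4 b=4618/1929 c=1255/1929 d=-4525/17361
  seg 4: a=2 b=-1427/1929 c=-1090/643 d=545/1929
S(23/2) = -10135/5144

Δ: Δ0=2, Δ1=-4, Δ2=-1/3, Δ3=2, Δ4=-3
row 1: diag=8, rhs=-36; c'=1/4, d'=-9/2
row 2: denom=10−2·1/4=19/2; d'=(22−2·-9/2)/(19/2)=62/19
row 3: denom=12−3·6/19=210/19; d'=(14−3·62/19)/(210/19)=8/21
row 4: denom=10−3·19/70=643/70; d'=(-30−3·8/21)/(643/70)=-2180/643
back: M4=-2180/643
back: M3=8/21−19/70·-2180/643=2510/1929
back: M2=62/19−6/19·2510/1929=1834/643
back: M1=-9/2−1/4·1834/643=-3352/643
M: M0=0, M1=-3352/643, M2=1834/643, M3=2510/1929, M4=-2180/643, M5=0
seg 0: a=1, c=M0/2=0, d=(M1−M0)/(6·2)=-838/1929, b=Δ0−h0·(2M0+M1)/6=7210/1929
seg 1: a=5, c=M1/2=-1676/643, d=(M2−M1)/(6·2)=2593/3858, b=Δ1−h1·(2M1+M2)/6=-2846/1929
seg 2: a=-3, c=M2/2=917/643, d=(M3−M2)/(6·3)=-1496/17361, b=Δ2−h2·(2M2+M3)/6=-7400/1929
seg 3: a=-4, c=M3/2=1255/1929, d=(M4−M3)/(6·3)=-4525/17361, b=Δ3−h3·(2M3+M4)/6=4618/1929
seg 4: a=2, c=M4/2=-1090/643, d=(M5−M4)/(6·2)=545/1929, b=Δ4−h4·(2M4+M5)/6=-1427/1929
t_q=23/2 → seg 4, τ=3/2; S=2+-1427/1929·τ+-1090/643·τ²+545/1929·τ³=-10135/5144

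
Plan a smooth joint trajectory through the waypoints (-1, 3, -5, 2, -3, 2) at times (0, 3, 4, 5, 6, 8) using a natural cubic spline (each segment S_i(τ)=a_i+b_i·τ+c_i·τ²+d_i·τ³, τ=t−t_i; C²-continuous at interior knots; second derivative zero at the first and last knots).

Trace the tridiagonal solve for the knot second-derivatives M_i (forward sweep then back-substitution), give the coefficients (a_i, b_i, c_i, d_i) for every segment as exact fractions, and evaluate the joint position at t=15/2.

  seg 0: a=-1 b=27409/3990 c=0 d=-7363/11970
  seg 1: a=3 b=-19429/1995 c=-7363/1330 d=29027/3990
  seg 2: a=-5 b=809/798 c=10832/665 d=-41107/3990
  seg 3: a=2 b=5354/1995 c=-19443/1330 d=3953/570
  seg 4: a=-3 b=-22937/3990 c=4114/665 d=-2057/1995
S(15/2) = -1259/1064

Δ: Δ0=4/3, Δ1=-8, Δ2=7, Δ3=-5, Δ4=5/2
row 1: diag=8, rhs=-56; c'=1/8, d'=-7
row 2: denom=4−1·1/8=31/8; d'=(90−1·-7)/(31/8)=776/31
row 3: denom=4−1·8/31=116/31; d'=(-72−1·776/31)/(116/31)=-752/29
row 4: denom=6−1·31/116=665/116; d'=(45−1·-752/29)/(665/116)=8228/665
back: M4=8228/665
back: M3=-752/29−31/116·8228/665=-19443/665
back: M2=776/31−8/31·-19443/665=21664/665
back: M1=-7−1/8·21664/665=-7363/665
M: M0=0, M1=-7363/665, M2=21664/665, M3=-19443/665, M4=8228/665, M5=0
seg 0: a=-1, c=M0/2=0, d=(M1−M0)/(6·3)=-7363/11970, b=Δ0−h0·(2M0+M1)/6=27409/3990
seg 1: a=3, c=M1/2=-7363/1330, d=(M2−M1)/(6·1)=29027/3990, b=Δ1−h1·(2M1+M2)/6=-19429/1995
seg 2: a=-5, c=M2/2=10832/665, d=(M3−M2)/(6·1)=-41107/3990, b=Δ2−h2·(2M2+M3)/6=809/798
seg 3: a=2, c=M3/2=-19443/1330, d=(M4−M3)/(6·1)=3953/570, b=Δ3−h3·(2M3+M4)/6=5354/1995
seg 4: a=-3, c=M4/2=4114/665, d=(M5−M4)/(6·2)=-2057/1995, b=Δ4−h4·(2M4+M5)/6=-22937/3990
t_q=15/2 → seg 4, τ=3/2; S=-3+-22937/3990·τ+4114/665·τ²+-2057/1995·τ³=-1259/1064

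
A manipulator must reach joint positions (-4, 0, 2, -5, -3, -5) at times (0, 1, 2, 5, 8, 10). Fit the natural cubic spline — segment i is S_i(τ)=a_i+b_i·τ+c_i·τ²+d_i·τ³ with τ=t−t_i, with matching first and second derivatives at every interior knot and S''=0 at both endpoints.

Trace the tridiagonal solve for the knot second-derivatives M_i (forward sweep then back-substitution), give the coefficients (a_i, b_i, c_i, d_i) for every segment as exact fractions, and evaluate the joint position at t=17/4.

  seg 0: a=-4 b=13334/3081 c=0 d=-1010/3081
  seg 1: a=0 b=10304/3081 c=-1010/1027 d=-1112/3081
  seg 2: a=2 b=908/3081 c=-2122/1027 d=3667/9243
  seg 3: a=-5 b=-4285/3081 c=1545/1027 d=-194/711
  seg 4: a=-3 b=827/3081 c=-977/1027 d=977/6162
S(17/4) = -215461/65728

Δ: Δ0=4, Δ1=2, Δ2=-7/3, Δ3=2/3, Δ4=-1
row 1: diag=4, rhs=-12; c'=1/4, d'=-3
row 2: denom=8−1·1/4=31/4; d'=(-26−1·-3)/(31/4)=-92/31
row 3: denom=12−3·12/31=336/31; d'=(18−3·-92/31)/(336/31)=139/56
row 4: denom=10−3·31/112=1027/112; d'=(-10−3·139/56)/(1027/112)=-1954/1027
back: M4=-1954/1027
back: M3=139/56−31/112·-1954/1027=3090/1027
back: M2=-92/31−12/31·3090/1027=-4244/1027
back: M1=-3−1/4·-4244/1027=-2020/1027
M: M0=0, M1=-2020/1027, M2=-4244/1027, M3=3090/1027, M4=-1954/1027, M5=0
seg 0: a=-4, c=M0/2=0, d=(M1−M0)/(6·1)=-1010/3081, b=Δ0−h0·(2M0+M1)/6=13334/3081
seg 1: a=0, c=M1/2=-1010/1027, d=(M2−M1)/(6·1)=-1112/3081, b=Δ1−h1·(2M1+M2)/6=10304/3081
seg 2: a=2, c=M2/2=-2122/1027, d=(M3−M2)/(6·3)=3667/9243, b=Δ2−h2·(2M2+M3)/6=908/3081
seg 3: a=-5, c=M3/2=1545/1027, d=(M4−M3)/(6·3)=-194/711, b=Δ3−h3·(2M3+M4)/6=-4285/3081
seg 4: a=-3, c=M4/2=-977/1027, d=(M5−M4)/(6·2)=977/6162, b=Δ4−h4·(2M4+M5)/6=827/3081
t_q=17/4 → seg 2, τ=9/4; S=2+908/3081·τ+-2122/1027·τ²+3667/9243·τ³=-215461/65728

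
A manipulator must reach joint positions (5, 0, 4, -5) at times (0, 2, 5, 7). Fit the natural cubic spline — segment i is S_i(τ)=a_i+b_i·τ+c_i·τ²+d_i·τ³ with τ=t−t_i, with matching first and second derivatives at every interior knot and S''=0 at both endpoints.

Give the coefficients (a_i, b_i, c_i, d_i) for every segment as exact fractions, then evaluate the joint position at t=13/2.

  seg 0: a=5 b=-2035/546 c=0 d=335/1092
  seg 1: a=0 b=-25/546 c=335/182 d=-29/63
  seg 2: a=4 b=-781/546 c=-419/182 d=419/1092
S(13/2) = -5913/2912

Δ: Δ0=-5/2, Δ1=4/3, Δ2=-9/2
row 1: diag=10, rhs=23; c'=3/10, d'=23/10
row 2: denom=10−3·3/10=91/10; d'=(-35−3·23/10)/(91/10)=-419/91
back: M2=-419/91
back: M1=23/10−3/10·-419/91=335/91
M: M0=0, M1=335/91, M2=-419/91, M3=0
seg 0: a=5, c=M0/2=0, d=(M1−M0)/(6·2)=335/1092, b=Δ0−h0·(2M0+M1)/6=-2035/546
seg 1: a=0, c=M1/2=335/182, d=(M2−M1)/(6·3)=-29/63, b=Δ1−h1·(2M1+M2)/6=-25/546
seg 2: a=4, c=M2/2=-419/182, d=(M3−M2)/(6·2)=419/1092, b=Δ2−h2·(2M2+M3)/6=-781/546
t_q=13/2 → seg 2, τ=3/2; S=4+-781/546·τ+-419/182·τ²+419/1092·τ³=-5913/2912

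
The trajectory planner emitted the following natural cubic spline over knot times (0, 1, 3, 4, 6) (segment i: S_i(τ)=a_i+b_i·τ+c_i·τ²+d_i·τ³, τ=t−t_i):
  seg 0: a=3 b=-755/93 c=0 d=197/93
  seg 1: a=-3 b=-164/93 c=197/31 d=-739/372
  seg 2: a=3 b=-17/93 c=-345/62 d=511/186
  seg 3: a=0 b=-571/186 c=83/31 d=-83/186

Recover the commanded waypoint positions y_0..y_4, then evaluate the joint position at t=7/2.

y_0=3 y_1=-3 y_2=3 y_3=0 y_4=1
S(7/2) = 923/496

y_0 = S_0(0) = a_0 = 3
y_1 = S_1(0) = a_1 = -3
y_2 = S_2(0) = a_2 = 3
y_3 = S_3(0) = a_3 = 0
y_4 = S_3(2) = 1
t_q=7/2 is in segment 2 (τ=1/2); S_2(τ)=923/496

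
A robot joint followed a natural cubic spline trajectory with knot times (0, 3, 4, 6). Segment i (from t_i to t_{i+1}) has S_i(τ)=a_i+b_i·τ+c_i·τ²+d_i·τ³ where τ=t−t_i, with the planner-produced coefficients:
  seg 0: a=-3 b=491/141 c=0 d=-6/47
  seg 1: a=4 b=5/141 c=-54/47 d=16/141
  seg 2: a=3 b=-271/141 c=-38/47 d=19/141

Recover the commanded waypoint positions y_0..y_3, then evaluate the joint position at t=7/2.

y_0 = S_0(0) = a_0 = -3
y_1 = S_1(0) = a_1 = 4
y_2 = S_2(0) = a_2 = 3
y_3 = S_2(2) = -3
t_q=7/2 is in segment 1 (τ=1/2); S_1(τ)=176/47

y_0=-3 y_1=4 y_2=3 y_3=-3
S(7/2) = 176/47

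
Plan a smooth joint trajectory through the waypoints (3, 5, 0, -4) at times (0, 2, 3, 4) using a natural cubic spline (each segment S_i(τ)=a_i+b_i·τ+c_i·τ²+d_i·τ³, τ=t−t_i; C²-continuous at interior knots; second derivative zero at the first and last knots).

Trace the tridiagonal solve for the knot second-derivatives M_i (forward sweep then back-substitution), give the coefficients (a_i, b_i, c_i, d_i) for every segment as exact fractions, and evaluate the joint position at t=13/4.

Δ: Δ0=1, Δ1=-5, Δ2=-4
row 1: diag=6, rhs=-36; c'=1/6, d'=-6
row 2: denom=4−1·1/6=23/6; d'=(6−1·-6)/(23/6)=72/23
back: M2=72/23
back: M1=-6−1/6·72/23=-150/23
M: M0=0, M1=-150/23, M2=72/23, M3=0
seg 0: a=3, c=M0/2=0, d=(M1−M0)/(6·2)=-25/46, b=Δ0−h0·(2M0+M1)/6=73/23
seg 1: a=5, c=M1/2=-75/23, d=(M2−M1)/(6·1)=37/23, b=Δ1−h1·(2M1+M2)/6=-77/23
seg 2: a=0, c=M2/2=36/23, d=(M3−M2)/(6·1)=-12/23, b=Δ2−h2·(2M2+M3)/6=-116/23
t_q=13/4 → seg 2, τ=1/4; S=0+-116/23·τ+36/23·τ²+-12/23·τ³=-431/368

  seg 0: a=3 b=73/23 c=0 d=-25/46
  seg 1: a=5 b=-77/23 c=-75/23 d=37/23
  seg 2: a=0 b=-116/23 c=36/23 d=-12/23
S(13/4) = -431/368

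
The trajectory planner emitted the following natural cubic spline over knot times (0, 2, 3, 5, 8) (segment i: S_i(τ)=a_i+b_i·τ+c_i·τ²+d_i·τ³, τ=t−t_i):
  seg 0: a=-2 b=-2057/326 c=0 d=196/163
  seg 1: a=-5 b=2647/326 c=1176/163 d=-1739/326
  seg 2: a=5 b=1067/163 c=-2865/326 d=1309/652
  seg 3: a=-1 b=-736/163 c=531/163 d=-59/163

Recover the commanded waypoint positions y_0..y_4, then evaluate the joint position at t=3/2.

y_0=-2 y_1=-5 y_2=5 y_3=-1 y_4=5
S(3/2) = -4829/652

y_0 = S_0(0) = a_0 = -2
y_1 = S_1(0) = a_1 = -5
y_2 = S_2(0) = a_2 = 5
y_3 = S_3(0) = a_3 = -1
y_4 = S_3(3) = 5
t_q=3/2 is in segment 0 (τ=3/2); S_0(τ)=-4829/652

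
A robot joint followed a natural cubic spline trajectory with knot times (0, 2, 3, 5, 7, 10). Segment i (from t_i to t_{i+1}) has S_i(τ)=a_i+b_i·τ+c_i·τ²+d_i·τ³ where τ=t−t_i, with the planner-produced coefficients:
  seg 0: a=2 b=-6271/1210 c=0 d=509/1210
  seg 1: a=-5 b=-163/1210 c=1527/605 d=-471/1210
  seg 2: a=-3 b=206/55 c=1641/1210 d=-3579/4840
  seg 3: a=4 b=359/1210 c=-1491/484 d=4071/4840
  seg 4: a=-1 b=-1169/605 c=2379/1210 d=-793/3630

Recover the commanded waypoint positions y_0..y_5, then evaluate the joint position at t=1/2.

y_0=2 y_1=-5 y_2=-3 y_3=4 y_4=-1 y_5=5
S(1/2) = -1043/1936

y_0 = S_0(0) = a_0 = 2
y_1 = S_1(0) = a_1 = -5
y_2 = S_2(0) = a_2 = -3
y_3 = S_3(0) = a_3 = 4
y_4 = S_4(0) = a_4 = -1
y_5 = S_4(3) = 5
t_q=1/2 is in segment 0 (τ=1/2); S_0(τ)=-1043/1936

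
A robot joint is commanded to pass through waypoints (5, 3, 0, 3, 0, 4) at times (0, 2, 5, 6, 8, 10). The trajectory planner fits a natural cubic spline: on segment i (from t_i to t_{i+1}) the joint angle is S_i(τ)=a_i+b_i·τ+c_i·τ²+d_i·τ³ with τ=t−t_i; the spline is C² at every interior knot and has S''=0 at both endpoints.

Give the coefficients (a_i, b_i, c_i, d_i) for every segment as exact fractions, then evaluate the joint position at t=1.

  seg 0: a=5 b=-865/1522 c=0 d=-657/6088
  seg 1: a=3 b=-1418/761 c=-1971/3044 d=949/3044
  seg 2: a=0 b=8125/3044 c=3285/1522 d=-5563/3044
  seg 3: a=3 b=1144/761 c=-10119/3044 d=1387/1522
  seg 4: a=0 b=-653/761 c=6525/3044 d=-2175/6088
S(1) = 26323/6088

Δ: Δ0=-1, Δ1=-1, Δ2=3, Δ3=-3/2, Δ4=2
row 1: diag=10, rhs=0; c'=3/10, d'=0
row 2: denom=8−3·3/10=71/10; d'=(24−3·0)/(71/10)=240/71
row 3: denom=6−1·10/71=416/71; d'=(-27−1·240/71)/(416/71)=-2157/416
row 4: denom=8−2·71/208=761/104; d'=(21−2·-2157/416)/(761/104)=6525/1522
back: M4=6525/1522
back: M3=-2157/416−71/208·6525/1522=-10119/1522
back: M2=240/71−10/71·-10119/1522=3285/761
back: M1=0−3/10·3285/761=-1971/1522
M: M0=0, M1=-1971/1522, M2=3285/761, M3=-10119/1522, M4=6525/1522, M5=0
seg 0: a=5, c=M0/2=0, d=(M1−M0)/(6·2)=-657/6088, b=Δ0−h0·(2M0+M1)/6=-865/1522
seg 1: a=3, c=M1/2=-1971/3044, d=(M2−M1)/(6·3)=949/3044, b=Δ1−h1·(2M1+M2)/6=-1418/761
seg 2: a=0, c=M2/2=3285/1522, d=(M3−M2)/(6·1)=-5563/3044, b=Δ2−h2·(2M2+M3)/6=8125/3044
seg 3: a=3, c=M3/2=-10119/3044, d=(M4−M3)/(6·2)=1387/1522, b=Δ3−h3·(2M3+M4)/6=1144/761
seg 4: a=0, c=M4/2=6525/3044, d=(M5−M4)/(6·2)=-2175/6088, b=Δ4−h4·(2M4+M5)/6=-653/761
t_q=1 → seg 0, τ=1; S=5+-865/1522·τ+0·τ²+-657/6088·τ³=26323/6088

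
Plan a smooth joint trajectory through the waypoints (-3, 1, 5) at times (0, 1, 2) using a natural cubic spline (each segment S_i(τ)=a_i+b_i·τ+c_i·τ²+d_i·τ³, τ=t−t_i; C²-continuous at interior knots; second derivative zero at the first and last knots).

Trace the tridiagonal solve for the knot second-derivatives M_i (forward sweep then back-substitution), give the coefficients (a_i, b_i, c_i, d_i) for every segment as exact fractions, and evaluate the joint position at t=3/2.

  seg 0: a=-3 b=4 c=0 d=0
  seg 1: a=1 b=4 c=0 d=0
S(3/2) = 3

Δ: Δ0=4, Δ1=4
row 1: diag=4, rhs=0; c'=1/4, d'=0
back: M1=0
M: M0=0, M1=0, M2=0
seg 0: a=-3, c=M0/2=0, d=(M1−M0)/(6·1)=0, b=Δ0−h0·(2M0+M1)/6=4
seg 1: a=1, c=M1/2=0, d=(M2−M1)/(6·1)=0, b=Δ1−h1·(2M1+M2)/6=4
t_q=3/2 → seg 1, τ=1/2; S=1+4·τ+0·τ²+0·τ³=3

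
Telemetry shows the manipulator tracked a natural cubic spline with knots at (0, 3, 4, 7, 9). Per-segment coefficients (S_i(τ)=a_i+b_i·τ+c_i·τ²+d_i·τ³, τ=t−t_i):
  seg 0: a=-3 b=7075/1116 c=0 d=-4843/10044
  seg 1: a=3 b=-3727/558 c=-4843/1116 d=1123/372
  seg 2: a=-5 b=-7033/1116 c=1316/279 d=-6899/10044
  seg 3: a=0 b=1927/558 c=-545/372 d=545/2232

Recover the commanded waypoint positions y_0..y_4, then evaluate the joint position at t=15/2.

y_0 = S_0(0) = a_0 = -3
y_1 = S_1(0) = a_1 = 3
y_2 = S_2(0) = a_2 = -5
y_3 = S_3(0) = a_3 = 0
y_4 = S_3(2) = 3
t_q=15/2 is in segment 3 (τ=1/2); S_3(τ)=8279/5952

y_0=-3 y_1=3 y_2=-5 y_3=0 y_4=3
S(15/2) = 8279/5952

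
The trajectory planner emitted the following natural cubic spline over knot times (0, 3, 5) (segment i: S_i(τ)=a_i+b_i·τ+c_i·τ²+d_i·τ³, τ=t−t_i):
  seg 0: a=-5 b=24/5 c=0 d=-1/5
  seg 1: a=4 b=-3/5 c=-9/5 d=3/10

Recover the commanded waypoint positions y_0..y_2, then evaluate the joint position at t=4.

y_0=-5 y_1=4 y_2=-2
S(4) = 19/10

y_0 = S_0(0) = a_0 = -5
y_1 = S_1(0) = a_1 = 4
y_2 = S_1(2) = -2
t_q=4 is in segment 1 (τ=1); S_1(τ)=19/10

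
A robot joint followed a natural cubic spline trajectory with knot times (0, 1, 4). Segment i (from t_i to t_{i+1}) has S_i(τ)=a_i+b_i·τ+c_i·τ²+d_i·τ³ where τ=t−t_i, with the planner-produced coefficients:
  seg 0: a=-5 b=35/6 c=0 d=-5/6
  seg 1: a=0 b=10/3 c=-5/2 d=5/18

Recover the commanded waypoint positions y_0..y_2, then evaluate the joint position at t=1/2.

y_0 = S_0(0) = a_0 = -5
y_1 = S_1(0) = a_1 = 0
y_2 = S_1(3) = -5
t_q=1/2 is in segment 0 (τ=1/2); S_0(τ)=-35/16

y_0=-5 y_1=0 y_2=-5
S(1/2) = -35/16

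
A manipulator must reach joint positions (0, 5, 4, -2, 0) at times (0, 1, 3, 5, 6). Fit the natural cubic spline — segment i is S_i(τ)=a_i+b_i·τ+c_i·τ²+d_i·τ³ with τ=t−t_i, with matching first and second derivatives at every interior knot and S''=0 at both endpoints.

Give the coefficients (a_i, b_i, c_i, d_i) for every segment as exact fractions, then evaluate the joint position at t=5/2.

  seg 0: a=0 b=29/5 c=0 d=-4/5
  seg 1: a=5 b=17/5 c=-12/5 d=9/40
  seg 2: a=4 b=-7/2 c=-21/20 d=13/20
  seg 3: a=-2 b=1/10 c=57/20 d=-19/20
S(5/2) = 1747/320

Δ: Δ0=5, Δ1=-1/2, Δ2=-3, Δ3=2
row 1: diag=6, rhs=-33; c'=1/3, d'=-11/2
row 2: denom=8−2·1/3=22/3; d'=(-15−2·-11/2)/(22/3)=-6/11
row 3: denom=6−2·3/11=60/11; d'=(30−2·-6/11)/(60/11)=57/10
back: M3=57/10
back: M2=-6/11−3/11·57/10=-21/10
back: M1=-11/2−1/3·-21/10=-24/5
M: M0=0, M1=-24/5, M2=-21/10, M3=57/10, M4=0
seg 0: a=0, c=M0/2=0, d=(M1−M0)/(6·1)=-4/5, b=Δ0−h0·(2M0+M1)/6=29/5
seg 1: a=5, c=M1/2=-12/5, d=(M2−M1)/(6·2)=9/40, b=Δ1−h1·(2M1+M2)/6=17/5
seg 2: a=4, c=M2/2=-21/20, d=(M3−M2)/(6·2)=13/20, b=Δ2−h2·(2M2+M3)/6=-7/2
seg 3: a=-2, c=M3/2=57/20, d=(M4−M3)/(6·1)=-19/20, b=Δ3−h3·(2M3+M4)/6=1/10
t_q=5/2 → seg 1, τ=3/2; S=5+17/5·τ+-12/5·τ²+9/40·τ³=1747/320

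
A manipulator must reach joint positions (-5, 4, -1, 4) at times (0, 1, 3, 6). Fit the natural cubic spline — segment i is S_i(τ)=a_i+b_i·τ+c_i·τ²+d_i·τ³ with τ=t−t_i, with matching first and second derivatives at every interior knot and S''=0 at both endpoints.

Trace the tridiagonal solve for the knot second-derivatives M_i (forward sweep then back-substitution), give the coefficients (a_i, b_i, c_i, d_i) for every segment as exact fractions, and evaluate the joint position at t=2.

  seg 0: a=-5 b=941/84 c=0 d=-185/84
  seg 1: a=4 b=193/42 c=-185/28 d=257/168
  seg 2: a=-1 b=-73/21 c=18/7 d=-2/7
S(2) = 197/56

Δ: Δ0=9, Δ1=-5/2, Δ2=5/3
row 1: diag=6, rhs=-69; c'=1/3, d'=-23/2
row 2: denom=10−2·1/3=28/3; d'=(25−2·-23/2)/(28/3)=36/7
back: M2=36/7
back: M1=-23/2−1/3·36/7=-185/14
M: M0=0, M1=-185/14, M2=36/7, M3=0
seg 0: a=-5, c=M0/2=0, d=(M1−M0)/(6·1)=-185/84, b=Δ0−h0·(2M0+M1)/6=941/84
seg 1: a=4, c=M1/2=-185/28, d=(M2−M1)/(6·2)=257/168, b=Δ1−h1·(2M1+M2)/6=193/42
seg 2: a=-1, c=M2/2=18/7, d=(M3−M2)/(6·3)=-2/7, b=Δ2−h2·(2M2+M3)/6=-73/21
t_q=2 → seg 1, τ=1; S=4+193/42·τ+-185/28·τ²+257/168·τ³=197/56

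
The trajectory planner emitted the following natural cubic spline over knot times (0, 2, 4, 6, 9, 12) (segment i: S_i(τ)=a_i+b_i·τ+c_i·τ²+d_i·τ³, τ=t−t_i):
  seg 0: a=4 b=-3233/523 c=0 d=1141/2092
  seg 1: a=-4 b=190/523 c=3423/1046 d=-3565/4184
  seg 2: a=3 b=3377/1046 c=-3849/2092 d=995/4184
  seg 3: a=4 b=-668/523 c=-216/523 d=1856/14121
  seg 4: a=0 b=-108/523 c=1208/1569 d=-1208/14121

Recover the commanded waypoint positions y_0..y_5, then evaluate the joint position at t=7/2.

y_0=4 y_1=-4 y_2=3 y_3=4 y_4=0 y_5=4
S(7/2) = 34553/33472

y_0 = S_0(0) = a_0 = 4
y_1 = S_1(0) = a_1 = -4
y_2 = S_2(0) = a_2 = 3
y_3 = S_3(0) = a_3 = 4
y_4 = S_4(0) = a_4 = 0
y_5 = S_4(3) = 4
t_q=7/2 is in segment 1 (τ=3/2); S_1(τ)=34553/33472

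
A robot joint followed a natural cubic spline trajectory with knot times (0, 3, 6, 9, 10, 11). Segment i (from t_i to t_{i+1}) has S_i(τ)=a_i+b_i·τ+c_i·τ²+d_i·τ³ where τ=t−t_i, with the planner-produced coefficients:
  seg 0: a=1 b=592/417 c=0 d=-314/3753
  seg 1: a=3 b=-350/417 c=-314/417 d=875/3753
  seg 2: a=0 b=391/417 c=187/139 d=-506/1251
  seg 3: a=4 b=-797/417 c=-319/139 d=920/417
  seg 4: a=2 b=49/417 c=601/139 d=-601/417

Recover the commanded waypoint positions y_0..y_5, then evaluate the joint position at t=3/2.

y_0 = S_0(0) = a_0 = 1
y_1 = S_1(0) = a_1 = 3
y_2 = S_2(0) = a_2 = 0
y_3 = S_3(0) = a_3 = 4
y_4 = S_4(0) = a_4 = 2
y_5 = S_4(1) = 5
t_q=3/2 is in segment 0 (τ=3/2); S_0(τ)=1583/556

y_0=1 y_1=3 y_2=0 y_3=4 y_4=2 y_5=5
S(3/2) = 1583/556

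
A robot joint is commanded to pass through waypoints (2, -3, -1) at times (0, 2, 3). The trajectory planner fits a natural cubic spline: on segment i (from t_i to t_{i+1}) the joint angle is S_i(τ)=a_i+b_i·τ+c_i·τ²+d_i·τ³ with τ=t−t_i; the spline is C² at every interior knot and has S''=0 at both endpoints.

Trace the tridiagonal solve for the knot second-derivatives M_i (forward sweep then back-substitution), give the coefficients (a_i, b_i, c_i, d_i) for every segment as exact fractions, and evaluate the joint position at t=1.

  seg 0: a=2 b=-4 c=0 d=3/8
  seg 1: a=-3 b=1/2 c=9/4 d=-3/4
S(1) = -13/8

Δ: Δ0=-5/2, Δ1=2
row 1: diag=6, rhs=27; c'=1/6, d'=9/2
back: M1=9/2
M: M0=0, M1=9/2, M2=0
seg 0: a=2, c=M0/2=0, d=(M1−M0)/(6·2)=3/8, b=Δ0−h0·(2M0+M1)/6=-4
seg 1: a=-3, c=M1/2=9/4, d=(M2−M1)/(6·1)=-3/4, b=Δ1−h1·(2M1+M2)/6=1/2
t_q=1 → seg 0, τ=1; S=2+-4·τ+0·τ²+3/8·τ³=-13/8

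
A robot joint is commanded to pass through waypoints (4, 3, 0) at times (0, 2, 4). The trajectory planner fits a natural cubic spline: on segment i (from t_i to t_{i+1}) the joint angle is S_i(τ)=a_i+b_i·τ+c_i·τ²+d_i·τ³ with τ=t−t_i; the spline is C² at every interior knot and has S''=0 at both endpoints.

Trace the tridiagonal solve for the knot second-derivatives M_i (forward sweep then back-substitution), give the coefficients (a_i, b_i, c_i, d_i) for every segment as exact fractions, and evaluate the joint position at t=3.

  seg 0: a=4 b=-1/4 c=0 d=-1/16
  seg 1: a=3 b=-1 c=-3/8 d=1/16
S(3) = 27/16

Δ: Δ0=-1/2, Δ1=-3/2
row 1: diag=8, rhs=-6; c'=1/4, d'=-3/4
back: M1=-3/4
M: M0=0, M1=-3/4, M2=0
seg 0: a=4, c=M0/2=0, d=(M1−M0)/(6·2)=-1/16, b=Δ0−h0·(2M0+M1)/6=-1/4
seg 1: a=3, c=M1/2=-3/8, d=(M2−M1)/(6·2)=1/16, b=Δ1−h1·(2M1+M2)/6=-1
t_q=3 → seg 1, τ=1; S=3+-1·τ+-3/8·τ²+1/16·τ³=27/16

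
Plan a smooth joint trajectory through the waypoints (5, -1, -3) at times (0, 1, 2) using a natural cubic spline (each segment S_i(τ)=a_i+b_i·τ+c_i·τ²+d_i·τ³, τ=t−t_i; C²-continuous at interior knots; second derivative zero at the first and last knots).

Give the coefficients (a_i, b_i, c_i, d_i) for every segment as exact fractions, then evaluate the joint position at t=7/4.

  seg 0: a=5 b=-7 c=0 d=1
  seg 1: a=-1 b=-4 c=3 d=-1
S(7/4) = -175/64

Δ: Δ0=-6, Δ1=-2
row 1: diag=4, rhs=24; c'=1/4, d'=6
back: M1=6
M: M0=0, M1=6, M2=0
seg 0: a=5, c=M0/2=0, d=(M1−M0)/(6·1)=1, b=Δ0−h0·(2M0+M1)/6=-7
seg 1: a=-1, c=M1/2=3, d=(M2−M1)/(6·1)=-1, b=Δ1−h1·(2M1+M2)/6=-4
t_q=7/4 → seg 1, τ=3/4; S=-1+-4·τ+3·τ²+-1·τ³=-175/64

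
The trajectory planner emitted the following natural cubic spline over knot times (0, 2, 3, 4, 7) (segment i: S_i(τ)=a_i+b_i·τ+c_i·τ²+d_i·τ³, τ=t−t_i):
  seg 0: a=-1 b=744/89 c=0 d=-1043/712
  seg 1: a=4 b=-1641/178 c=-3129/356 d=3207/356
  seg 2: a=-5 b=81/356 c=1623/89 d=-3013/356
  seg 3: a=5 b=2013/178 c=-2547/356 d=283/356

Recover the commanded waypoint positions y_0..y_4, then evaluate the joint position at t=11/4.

y_0 = S_0(0) = a_0 = -1
y_1 = S_1(0) = a_1 = 4
y_2 = S_2(0) = a_2 = -5
y_3 = S_3(0) = a_3 = 5
y_4 = S_3(3) = -4
t_q=11/4 is in segment 1 (τ=3/4); S_1(τ)=-92455/22784

y_0=-1 y_1=4 y_2=-5 y_3=5 y_4=-4
S(11/4) = -92455/22784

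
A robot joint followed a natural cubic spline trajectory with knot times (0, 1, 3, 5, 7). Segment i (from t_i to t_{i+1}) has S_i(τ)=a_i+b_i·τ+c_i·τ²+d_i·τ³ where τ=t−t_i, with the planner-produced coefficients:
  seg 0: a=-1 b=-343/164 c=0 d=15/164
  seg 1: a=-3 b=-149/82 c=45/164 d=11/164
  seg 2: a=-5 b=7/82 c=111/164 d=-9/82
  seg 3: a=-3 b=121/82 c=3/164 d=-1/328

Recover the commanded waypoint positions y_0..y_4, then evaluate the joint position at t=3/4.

y_0 = S_0(0) = a_0 = -1
y_1 = S_1(0) = a_1 = -3
y_2 = S_2(0) = a_2 = -5
y_3 = S_3(0) = a_3 = -3
y_4 = S_3(2) = 0
t_q=3/4 is in segment 0 (τ=3/4); S_0(τ)=-26555/10496

y_0=-1 y_1=-3 y_2=-5 y_3=-3 y_4=0
S(3/4) = -26555/10496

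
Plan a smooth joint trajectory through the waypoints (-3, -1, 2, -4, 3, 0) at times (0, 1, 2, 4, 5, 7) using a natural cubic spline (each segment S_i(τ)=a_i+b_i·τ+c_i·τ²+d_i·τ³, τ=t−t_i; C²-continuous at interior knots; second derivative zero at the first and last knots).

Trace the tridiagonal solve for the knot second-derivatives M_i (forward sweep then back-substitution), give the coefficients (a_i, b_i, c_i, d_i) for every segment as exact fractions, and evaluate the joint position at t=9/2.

  seg 0: a=-3 b=885/709 c=0 d=533/709
  seg 1: a=-1 b=2484/709 c=1599/709 d=-1956/709
  seg 2: a=2 b=-186/709 c=-4269/709 d=6597/2836
  seg 3: a=-4 b=2529/709 c=11253/1418 d=-6385/1418
  seg 4: a=3 b=8409/1418 c=-3951/709 d=1317/1418
S(9/2) = -9023/11344

Δ: Δ0=2, Δ1=3, Δ2=-3, Δ3=7, Δ4=-3/2
row 1: diag=4, rhs=6; c'=1/4, d'=3/2
row 2: denom=6−1·1/4=23/4; d'=(-36−1·3/2)/(23/4)=-150/23
row 3: denom=6−2·8/23=122/23; d'=(60−2·-150/23)/(122/23)=840/61
row 4: denom=6−1·23/122=709/122; d'=(-51−1·840/61)/(709/122)=-7902/709
back: M4=-7902/709
back: M3=840/61−23/122·-7902/709=11253/709
back: M2=-150/23−8/23·11253/709=-8538/709
back: M1=3/2−1/4·-8538/709=3198/709
M: M0=0, M1=3198/709, M2=-8538/709, M3=11253/709, M4=-7902/709, M5=0
seg 0: a=-3, c=M0/2=0, d=(M1−M0)/(6·1)=533/709, b=Δ0−h0·(2M0+M1)/6=885/709
seg 1: a=-1, c=M1/2=1599/709, d=(M2−M1)/(6·1)=-1956/709, b=Δ1−h1·(2M1+M2)/6=2484/709
seg 2: a=2, c=M2/2=-4269/709, d=(M3−M2)/(6·2)=6597/2836, b=Δ2−h2·(2M2+M3)/6=-186/709
seg 3: a=-4, c=M3/2=11253/1418, d=(M4−M3)/(6·1)=-6385/1418, b=Δ3−h3·(2M3+M4)/6=2529/709
seg 4: a=3, c=M4/2=-3951/709, d=(M5−M4)/(6·2)=1317/1418, b=Δ4−h4·(2M4+M5)/6=8409/1418
t_q=9/2 → seg 3, τ=1/2; S=-4+2529/709·τ+11253/1418·τ²+-6385/1418·τ³=-9023/11344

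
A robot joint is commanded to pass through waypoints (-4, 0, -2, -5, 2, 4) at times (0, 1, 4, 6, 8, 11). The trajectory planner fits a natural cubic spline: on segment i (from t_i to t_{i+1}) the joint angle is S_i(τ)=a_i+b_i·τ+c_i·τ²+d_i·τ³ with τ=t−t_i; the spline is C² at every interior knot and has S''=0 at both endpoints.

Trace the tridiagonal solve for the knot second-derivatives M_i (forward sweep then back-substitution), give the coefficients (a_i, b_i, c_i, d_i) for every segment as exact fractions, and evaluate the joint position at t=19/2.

Δ: Δ0=4, Δ1=-2/3, Δ2=-3/2, Δ3=7/2, Δ4=2/3
row 1: diag=8, rhs=-28; c'=3/8, d'=-7/2
row 2: denom=10−3·3/8=71/8; d'=(-5−3·-7/2)/(71/8)=44/71
row 3: denom=8−2·16/71=536/71; d'=(30−2·44/71)/(536/71)=1021/268
row 4: denom=10−2·71/268=1269/134; d'=(-17−2·1021/268)/(1269/134)=-3299/1269
back: M4=-3299/1269
back: M3=1021/268−71/268·-3299/1269=11417/2538
back: M2=44/71−16/71·11417/2538=-500/1269
back: M1=-7/2−3/8·-500/1269=-1418/423
M: M0=0, M1=-1418/423, M2=-500/1269, M3=11417/2538, M4=-3299/1269, M5=0
seg 0: a=-4, c=M0/2=0, d=(M1−M0)/(6·1)=-709/1269, b=Δ0−h0·(2M0+M1)/6=5785/1269
seg 1: a=0, c=M1/2=-709/423, d=(M2−M1)/(6·3)=1877/11421, b=Δ1−h1·(2M1+M2)/6=3658/1269
seg 2: a=-2, c=M2/2=-250/1269, d=(M3−M2)/(6·2)=4139/10152, b=Δ2−h2·(2M2+M3)/6=-3473/1269
seg 3: a=-5, c=M3/2=11417/5076, d=(M4−M3)/(6·2)=-6005/10152, b=Δ3−h3·(2M3+M4)/6=1157/846
seg 4: a=2, c=M4/2=-3299/2538, d=(M5−M4)/(6·3)=3299/22842, b=Δ4−h4·(2M4+M5)/6=4145/1269
t_q=19/2 → seg 4, τ=3/2; S=2+4145/1269·τ+-3299/2538·τ²+3299/22842·τ³=10067/2256

  seg 0: a=-4 b=5785/1269 c=0 d=-709/1269
  seg 1: a=0 b=3658/1269 c=-709/423 d=1877/11421
  seg 2: a=-2 b=-3473/1269 c=-250/1269 d=4139/10152
  seg 3: a=-5 b=1157/846 c=11417/5076 d=-6005/10152
  seg 4: a=2 b=4145/1269 c=-3299/2538 d=3299/22842
S(19/2) = 10067/2256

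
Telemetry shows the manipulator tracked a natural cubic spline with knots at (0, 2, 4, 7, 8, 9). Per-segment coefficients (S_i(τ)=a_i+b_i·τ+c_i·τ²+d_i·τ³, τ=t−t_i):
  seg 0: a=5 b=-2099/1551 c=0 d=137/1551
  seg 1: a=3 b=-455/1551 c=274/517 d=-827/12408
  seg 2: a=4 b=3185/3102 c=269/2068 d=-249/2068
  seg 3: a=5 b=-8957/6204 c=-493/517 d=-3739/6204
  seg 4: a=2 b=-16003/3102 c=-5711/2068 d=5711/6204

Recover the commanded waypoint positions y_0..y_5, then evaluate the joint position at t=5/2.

y_0 = S_0(0) = a_0 = 5
y_1 = S_1(0) = a_1 = 3
y_2 = S_2(0) = a_2 = 4
y_3 = S_3(0) = a_3 = 5
y_4 = S_4(0) = a_4 = 2
y_5 = S_4(1) = -5
t_q=5/2 is in segment 1 (τ=1/2); S_1(τ)=98519/33088

y_0=5 y_1=3 y_2=4 y_3=5 y_4=2 y_5=-5
S(5/2) = 98519/33088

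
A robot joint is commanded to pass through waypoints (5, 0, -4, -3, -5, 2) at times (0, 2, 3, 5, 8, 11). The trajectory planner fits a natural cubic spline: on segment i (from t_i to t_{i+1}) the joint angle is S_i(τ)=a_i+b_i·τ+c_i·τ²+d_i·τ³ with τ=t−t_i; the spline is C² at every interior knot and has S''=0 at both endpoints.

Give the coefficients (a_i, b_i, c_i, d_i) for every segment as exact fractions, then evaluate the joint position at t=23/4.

  seg 0: a=5 b=-12095/7194 c=0 d=-2945/14388
  seg 1: a=0 b=-29765/7194 c=-2945/2398 d=4912/3597
  seg 2: a=-4 b=-1633/654 c=6879/2398 d=-9857/14388
  seg 3: a=-3 b=5443/7194 c=-1489/1199 d=5521/21582
  seg 4: a=-5 b=764/3597 c=2543/2398 d=-2543/21582
S(23/4) = -463973/153472

Δ: Δ0=-5/2, Δ1=-4, Δ2=1/2, Δ3=-2/3, Δ4=7/3
row 1: diag=6, rhs=-9; c'=1/6, d'=-3/2
row 2: denom=6−1·1/6=35/6; d'=(27−1·-3/2)/(35/6)=171/35
row 3: denom=10−2·12/35=326/35; d'=(-7−2·171/35)/(326/35)=-587/326
row 4: denom=12−3·105/326=3597/326; d'=(18−3·-587/326)/(3597/326)=2543/1199
back: M4=2543/1199
back: M3=-587/326−105/326·2543/1199=-2978/1199
back: M2=171/35−12/35·-2978/1199=6879/1199
back: M1=-3/2−1/6·6879/1199=-2945/1199
M: M0=0, M1=-2945/1199, M2=6879/1199, M3=-2978/1199, M4=2543/1199, M5=0
seg 0: a=5, c=M0/2=0, d=(M1−M0)/(6·2)=-2945/14388, b=Δ0−h0·(2M0+M1)/6=-12095/7194
seg 1: a=0, c=M1/2=-2945/2398, d=(M2−M1)/(6·1)=4912/3597, b=Δ1−h1·(2M1+M2)/6=-29765/7194
seg 2: a=-4, c=M2/2=6879/2398, d=(M3−M2)/(6·2)=-9857/14388, b=Δ2−h2·(2M2+M3)/6=-1633/654
seg 3: a=-3, c=M3/2=-1489/1199, d=(M4−M3)/(6·3)=5521/21582, b=Δ3−h3·(2M3+M4)/6=5443/7194
seg 4: a=-5, c=M4/2=2543/2398, d=(M5−M4)/(6·3)=-2543/21582, b=Δ4−h4·(2M4+M5)/6=764/3597
t_q=23/4 → seg 3, τ=3/4; S=-3+5443/7194·τ+-1489/1199·τ²+5521/21582·τ³=-463973/153472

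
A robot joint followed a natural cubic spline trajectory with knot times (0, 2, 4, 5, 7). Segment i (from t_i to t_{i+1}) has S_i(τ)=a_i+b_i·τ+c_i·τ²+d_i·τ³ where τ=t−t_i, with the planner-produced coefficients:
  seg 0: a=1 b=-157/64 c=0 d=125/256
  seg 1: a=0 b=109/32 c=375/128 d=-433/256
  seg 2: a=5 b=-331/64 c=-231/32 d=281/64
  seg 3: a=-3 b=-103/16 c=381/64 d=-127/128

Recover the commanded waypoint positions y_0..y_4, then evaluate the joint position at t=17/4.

y_0=1 y_1=0 y_2=5 y_3=-3 y_4=0
S(17/4) = 13617/4096

y_0 = S_0(0) = a_0 = 1
y_1 = S_1(0) = a_1 = 0
y_2 = S_2(0) = a_2 = 5
y_3 = S_3(0) = a_3 = -3
y_4 = S_3(2) = 0
t_q=17/4 is in segment 2 (τ=1/4); S_2(τ)=13617/4096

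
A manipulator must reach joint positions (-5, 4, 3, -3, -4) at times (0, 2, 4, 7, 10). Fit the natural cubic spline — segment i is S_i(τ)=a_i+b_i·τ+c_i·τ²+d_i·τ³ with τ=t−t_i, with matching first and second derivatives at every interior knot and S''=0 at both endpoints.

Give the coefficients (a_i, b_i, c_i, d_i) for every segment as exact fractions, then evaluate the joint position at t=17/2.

  seg 0: a=-5 b=2399/420 c=0 d=-509/1680
  seg 1: a=4 b=218/105 c=-509/280 d=89/336
  seg 2: a=3 b=-121/60 c=-8/35 d=59/756
  seg 3: a=-3 b=-269/210 c=199/420 d=-199/3780
S(17/2) = -4517/1120

Δ: Δ0=9/2, Δ1=-1/2, Δ2=-2, Δ3=-1/3
row 1: diag=8, rhs=-30; c'=1/4, d'=-15/4
row 2: denom=10−2·1/4=19/2; d'=(-9−2·-15/4)/(19/2)=-3/19
row 3: denom=12−3·6/19=210/19; d'=(10−3·-3/19)/(210/19)=199/210
back: M3=199/210
back: M2=-3/19−6/19·199/210=-16/35
back: M1=-15/4−1/4·-16/35=-509/140
M: M0=0, M1=-509/140, M2=-16/35, M3=199/210, M4=0
seg 0: a=-5, c=M0/2=0, d=(M1−M0)/(6·2)=-509/1680, b=Δ0−h0·(2M0+M1)/6=2399/420
seg 1: a=4, c=M1/2=-509/280, d=(M2−M1)/(6·2)=89/336, b=Δ1−h1·(2M1+M2)/6=218/105
seg 2: a=3, c=M2/2=-8/35, d=(M3−M2)/(6·3)=59/756, b=Δ2−h2·(2M2+M3)/6=-121/60
seg 3: a=-3, c=M3/2=199/420, d=(M4−M3)/(6·3)=-199/3780, b=Δ3−h3·(2M3+M4)/6=-269/210
t_q=17/2 → seg 3, τ=3/2; S=-3+-269/210·τ+199/420·τ²+-199/3780·τ³=-4517/1120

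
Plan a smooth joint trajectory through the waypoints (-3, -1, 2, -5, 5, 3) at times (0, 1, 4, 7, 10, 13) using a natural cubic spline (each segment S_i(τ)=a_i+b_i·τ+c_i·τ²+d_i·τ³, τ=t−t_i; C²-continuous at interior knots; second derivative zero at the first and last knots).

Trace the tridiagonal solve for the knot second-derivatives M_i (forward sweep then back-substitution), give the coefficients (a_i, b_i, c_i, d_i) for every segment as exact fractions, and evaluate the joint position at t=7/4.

  seg 0: a=-3 b=76/39 c=0 d=2/39
  seg 1: a=-1 b=82/39 c=2/13 d=-61/351
  seg 2: a=2 b=-5/3 c=-55/39 d=139/351
  seg 3: a=-5 b=22/39 c=28/13 d=-16/39
  seg 4: a=5 b=94/39 c=-20/13 d=20/117
S(7/4) = 491/832

Δ: Δ0=2, Δ1=1, Δ2=-7/3, Δ3=10/3, Δ4=-2/3
row 1: diag=8, rhs=-6; c'=3/8, d'=-3/4
row 2: denom=12−3·3/8=87/8; d'=(-20−3·-3/4)/(87/8)=-142/87
row 3: denom=12−3·8/29=324/29; d'=(34−3·-142/87)/(324/29)=94/27
row 4: denom=12−3·29/108=403/36; d'=(-24−3·94/27)/(403/36)=-40/13
back: M4=-40/13
back: M3=94/27−29/108·-40/13=56/13
back: M2=-142/87−8/29·56/13=-110/39
back: M1=-3/4−3/8·-110/39=4/13
M: M0=0, M1=4/13, M2=-110/39, M3=56/13, M4=-40/13, M5=0
seg 0: a=-3, c=M0/2=0, d=(M1−M0)/(6·1)=2/39, b=Δ0−h0·(2M0+M1)/6=76/39
seg 1: a=-1, c=M1/2=2/13, d=(M2−M1)/(6·3)=-61/351, b=Δ1−h1·(2M1+M2)/6=82/39
seg 2: a=2, c=M2/2=-55/39, d=(M3−M2)/(6·3)=139/351, b=Δ2−h2·(2M2+M3)/6=-5/3
seg 3: a=-5, c=M3/2=28/13, d=(M4−M3)/(6·3)=-16/39, b=Δ3−h3·(2M3+M4)/6=22/39
seg 4: a=5, c=M4/2=-20/13, d=(M5−M4)/(6·3)=20/117, b=Δ4−h4·(2M4+M5)/6=94/39
t_q=7/4 → seg 1, τ=3/4; S=-1+82/39·τ+2/13·τ²+-61/351·τ³=491/832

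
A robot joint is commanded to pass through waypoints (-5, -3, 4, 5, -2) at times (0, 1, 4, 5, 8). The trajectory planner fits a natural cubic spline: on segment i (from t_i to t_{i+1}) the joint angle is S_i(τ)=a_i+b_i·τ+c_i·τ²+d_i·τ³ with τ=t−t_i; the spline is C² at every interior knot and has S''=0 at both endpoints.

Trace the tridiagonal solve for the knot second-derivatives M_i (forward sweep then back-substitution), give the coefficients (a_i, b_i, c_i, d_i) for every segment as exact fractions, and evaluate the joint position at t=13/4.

Δ: Δ0=2, Δ1=7/3, Δ2=1, Δ3=-7/3
row 1: diag=8, rhs=2; c'=3/8, d'=1/4
row 2: denom=8−3·3/8=55/8; d'=(-8−3·1/4)/(55/8)=-14/11
row 3: denom=8−1·8/55=432/55; d'=(-20−1·-14/11)/(432/55)=-515/216
back: M3=-515/216
back: M2=-14/11−8/55·-515/216=-25/27
back: M1=1/4−3/8·-25/27=43/72
M: M0=0, M1=43/72, M2=-25/27, M3=-515/216, M4=0
seg 0: a=-5, c=M0/2=0, d=(M1−M0)/(6·1)=43/432, b=Δ0−h0·(2M0+M1)/6=821/432
seg 1: a=-3, c=M1/2=43/144, d=(M2−M1)/(6·3)=-329/3888, b=Δ1−h1·(2M1+M2)/6=475/216
seg 2: a=4, c=M2/2=-25/54, d=(M3−M2)/(6·1)=-35/144, b=Δ2−h2·(2M2+M3)/6=737/432
seg 3: a=5, c=M3/2=-515/432, d=(M4−M3)/(6·3)=515/3888, b=Δ3−h3·(2M3+M4)/6=11/216
t_q=13/4 → seg 1, τ=9/4; S=-3+475/216·τ+43/144·τ²+-329/3888·τ³=7667/3072

  seg 0: a=-5 b=821/432 c=0 d=43/432
  seg 1: a=-3 b=475/216 c=43/144 d=-329/3888
  seg 2: a=4 b=737/432 c=-25/54 d=-35/144
  seg 3: a=5 b=11/216 c=-515/432 d=515/3888
S(13/4) = 7667/3072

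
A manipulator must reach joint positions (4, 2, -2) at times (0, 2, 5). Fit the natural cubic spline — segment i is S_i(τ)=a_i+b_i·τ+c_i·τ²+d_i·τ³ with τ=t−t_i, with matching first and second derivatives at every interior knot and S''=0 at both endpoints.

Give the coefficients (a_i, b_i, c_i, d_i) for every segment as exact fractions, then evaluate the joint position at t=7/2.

  seg 0: a=4 b=-14/15 c=0 d=-1/60
  seg 1: a=2 b=-17/15 c=-1/10 d=1/90
S(7/2) = 9/80

Δ: Δ0=-1, Δ1=-4/3
row 1: diag=10, rhs=-2; c'=3/10, d'=-1/5
back: M1=-1/5
M: M0=0, M1=-1/5, M2=0
seg 0: a=4, c=M0/2=0, d=(M1−M0)/(6·2)=-1/60, b=Δ0−h0·(2M0+M1)/6=-14/15
seg 1: a=2, c=M1/2=-1/10, d=(M2−M1)/(6·3)=1/90, b=Δ1−h1·(2M1+M2)/6=-17/15
t_q=7/2 → seg 1, τ=3/2; S=2+-17/15·τ+-1/10·τ²+1/90·τ³=9/80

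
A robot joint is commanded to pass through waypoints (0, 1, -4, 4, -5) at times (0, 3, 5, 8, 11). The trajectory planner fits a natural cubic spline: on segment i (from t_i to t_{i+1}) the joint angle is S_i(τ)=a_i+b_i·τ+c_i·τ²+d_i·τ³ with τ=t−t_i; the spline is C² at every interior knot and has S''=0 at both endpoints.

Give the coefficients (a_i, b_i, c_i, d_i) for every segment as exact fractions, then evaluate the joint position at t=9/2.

Δ: Δ0=1/3, Δ1=-5/2, Δ2=8/3, Δ3=-3
row 1: diag=10, rhs=-17; c'=1/5, d'=-17/10
row 2: denom=10−2·1/5=48/5; d'=(31−2·-17/10)/(48/5)=43/12
row 3: denom=12−3·5/16=177/16; d'=(-34−3·43/12)/(177/16)=-716/177
back: M3=-716/177
back: M2=43/12−5/16·-716/177=286/59
back: M1=-17/10−1/5·286/59=-315/118
M: M0=0, M1=-315/118, M2=286/59, M3=-716/177, M4=0
seg 0: a=0, c=M0/2=0, d=(M1−M0)/(6·3)=-35/236, b=Δ0−h0·(2M0+M1)/6=1181/708
seg 1: a=1, c=M1/2=-315/236, d=(M2−M1)/(6·2)=887/1416, b=Δ1−h1·(2M1+M2)/6=-827/354
seg 2: a=-4, c=M2/2=143/59, d=(M3−M2)/(6·3)=-787/1593, b=Δ2−h2·(2M2+M3)/6=-28/177
seg 3: a=4, c=M3/2=-358/177, d=(M4−M3)/(6·3)=358/1593, b=Δ3−h3·(2M3+M4)/6=185/177
t_q=9/2 → seg 1, τ=3/2; S=1+-827/354·τ+-315/236·τ²+887/1416·τ³=-12813/3776

  seg 0: a=0 b=1181/708 c=0 d=-35/236
  seg 1: a=1 b=-827/354 c=-315/236 d=887/1416
  seg 2: a=-4 b=-28/177 c=143/59 d=-787/1593
  seg 3: a=4 b=185/177 c=-358/177 d=358/1593
S(9/2) = -12813/3776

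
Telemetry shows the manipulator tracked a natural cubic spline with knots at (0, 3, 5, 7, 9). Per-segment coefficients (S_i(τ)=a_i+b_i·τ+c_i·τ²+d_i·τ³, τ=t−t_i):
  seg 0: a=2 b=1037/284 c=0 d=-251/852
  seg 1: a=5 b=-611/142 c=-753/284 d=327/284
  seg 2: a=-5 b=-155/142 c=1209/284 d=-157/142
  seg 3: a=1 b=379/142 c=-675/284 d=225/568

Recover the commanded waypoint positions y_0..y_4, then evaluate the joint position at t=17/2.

y_0 = S_0(0) = a_0 = 2
y_1 = S_1(0) = a_1 = 5
y_2 = S_2(0) = a_2 = -5
y_3 = S_3(0) = a_3 = 1
y_4 = S_3(2) = 0
t_q=17/2 is in segment 3 (τ=3/2); S_3(τ)=4511/4544

y_0=2 y_1=5 y_2=-5 y_3=1 y_4=0
S(17/2) = 4511/4544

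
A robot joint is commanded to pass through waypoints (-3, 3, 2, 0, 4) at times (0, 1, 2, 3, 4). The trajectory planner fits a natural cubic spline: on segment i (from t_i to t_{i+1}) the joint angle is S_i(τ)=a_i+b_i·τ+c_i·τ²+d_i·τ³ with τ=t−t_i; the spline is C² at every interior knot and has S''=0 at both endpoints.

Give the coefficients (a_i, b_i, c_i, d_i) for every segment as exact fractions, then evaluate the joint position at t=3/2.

Δ: Δ0=6, Δ1=-1, Δ2=-2, Δ3=4
row 1: diag=4, rhs=-42; c'=1/4, d'=-21/2
row 2: denom=4−1·1/4=15/4; d'=(-6−1·-21/2)/(15/4)=6/5
row 3: denom=4−1·4/15=56/15; d'=(36−1·6/5)/(56/15)=261/28
back: M3=261/28
back: M2=6/5−4/15·261/28=-9/7
back: M1=-21/2−1/4·-9/7=-285/28
M: M0=0, M1=-285/28, M2=-9/7, M3=261/28, M4=0
seg 0: a=-3, c=M0/2=0, d=(M1−M0)/(6·1)=-95/56, b=Δ0−h0·(2M0+M1)/6=431/56
seg 1: a=3, c=M1/2=-285/56, d=(M2−M1)/(6·1)=83/56, b=Δ1−h1·(2M1+M2)/6=73/28
seg 2: a=2, c=M2/2=-9/14, d=(M3−M2)/(6·1)=99/56, b=Δ2−h2·(2M2+M3)/6=-25/8
seg 3: a=0, c=M3/2=261/56, d=(M4−M3)/(6·1)=-87/56, b=Δ3−h3·(2M3+M4)/6=25/28
t_q=3/2 → seg 1, τ=1/2; S=3+73/28·τ+-285/56·τ²+83/56·τ³=1441/448

  seg 0: a=-3 b=431/56 c=0 d=-95/56
  seg 1: a=3 b=73/28 c=-285/56 d=83/56
  seg 2: a=2 b=-25/8 c=-9/14 d=99/56
  seg 3: a=0 b=25/28 c=261/56 d=-87/56
S(3/2) = 1441/448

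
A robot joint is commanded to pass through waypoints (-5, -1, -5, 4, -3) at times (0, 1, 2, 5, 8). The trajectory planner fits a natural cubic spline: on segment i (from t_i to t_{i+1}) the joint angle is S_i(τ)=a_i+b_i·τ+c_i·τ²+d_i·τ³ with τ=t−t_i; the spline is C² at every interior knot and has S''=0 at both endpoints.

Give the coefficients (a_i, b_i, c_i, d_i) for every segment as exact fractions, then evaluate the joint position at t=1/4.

  seg 0: a=-5 b=535/84 c=0 d=-199/84
  seg 1: a=-1 b=-31/42 c=-199/28 d=323/84
  seg 2: a=-5 b=-41/12 c=31/7 d=-577/756
  seg 3: a=4 b=107/42 c=-205/84 d=205/756
S(1/4) = -6173/1792

Δ: Δ0=4, Δ1=-4, Δ2=3, Δ3=-7/3
row 1: diag=4, rhs=-48; c'=1/4, d'=-12
row 2: denom=8−1·1/4=31/4; d'=(42−1·-12)/(31/4)=216/31
row 3: denom=12−3·12/31=336/31; d'=(-32−3·216/31)/(336/31)=-205/42
back: M3=-205/42
back: M2=216/31−12/31·-205/42=62/7
back: M1=-12−1/4·62/7=-199/14
M: M0=0, M1=-199/14, M2=62/7, M3=-205/42, M4=0
seg 0: a=-5, c=M0/2=0, d=(M1−M0)/(6·1)=-199/84, b=Δ0−h0·(2M0+M1)/6=535/84
seg 1: a=-1, c=M1/2=-199/28, d=(M2−M1)/(6·1)=323/84, b=Δ1−h1·(2M1+M2)/6=-31/42
seg 2: a=-5, c=M2/2=31/7, d=(M3−M2)/(6·3)=-577/756, b=Δ2−h2·(2M2+M3)/6=-41/12
seg 3: a=4, c=M3/2=-205/84, d=(M4−M3)/(6·3)=205/756, b=Δ3−h3·(2M3+M4)/6=107/42
t_q=1/4 → seg 0, τ=1/4; S=-5+535/84·τ+0·τ²+-199/84·τ³=-6173/1792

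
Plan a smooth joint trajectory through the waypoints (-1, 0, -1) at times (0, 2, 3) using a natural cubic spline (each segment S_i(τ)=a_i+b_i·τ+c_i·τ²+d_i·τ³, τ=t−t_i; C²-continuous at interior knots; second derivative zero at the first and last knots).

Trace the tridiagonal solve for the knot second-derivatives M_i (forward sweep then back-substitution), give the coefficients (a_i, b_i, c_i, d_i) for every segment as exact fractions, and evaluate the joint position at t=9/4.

Δ: Δ0=1/2, Δ1=-1
row 1: diag=6, rhs=-9; c'=1/6, d'=-3/2
back: M1=-3/2
M: M0=0, M1=-3/2, M2=0
seg 0: a=-1, c=M0/2=0, d=(M1−M0)/(6·2)=-1/8, b=Δ0−h0·(2M0+M1)/6=1
seg 1: a=0, c=M1/2=-3/4, d=(M2−M1)/(6·1)=1/4, b=Δ1−h1·(2M1+M2)/6=-1/2
t_q=9/4 → seg 1, τ=1/4; S=0+-1/2·τ+-3/4·τ²+1/4·τ³=-43/256

  seg 0: a=-1 b=1 c=0 d=-1/8
  seg 1: a=0 b=-1/2 c=-3/4 d=1/4
S(9/4) = -43/256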